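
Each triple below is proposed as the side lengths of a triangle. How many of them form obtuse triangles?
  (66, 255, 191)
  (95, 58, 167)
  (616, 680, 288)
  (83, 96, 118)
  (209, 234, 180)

(66,255,191): 66²+191² = 40837 < 65025 = 255² → obtuse
(95,58,167): 58+95 ≤ 167, not a triangle
(616,680,288): 288²+616² = 462400 = 680² → right
(83,96,118): 83²+96² = 16105 > 13924 = 118² → acute
(209,234,180): 180²+209² = 76081 > 54756 = 234² → acute
1 of the 5 is obtuse.

1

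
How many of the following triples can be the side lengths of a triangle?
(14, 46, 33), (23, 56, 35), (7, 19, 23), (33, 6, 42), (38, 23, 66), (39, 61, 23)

(14,33,46): 14+33 > 46 → valid
(23,35,56): 23+35 > 56 → valid
(7,19,23): 7+19 > 23 → valid
(6,33,42): 6+33 ≤ 42 → not valid
(23,38,66): 23+38 ≤ 66 → not valid
(23,39,61): 23+39 > 61 → valid
4 of the 6 triples form a triangle.

4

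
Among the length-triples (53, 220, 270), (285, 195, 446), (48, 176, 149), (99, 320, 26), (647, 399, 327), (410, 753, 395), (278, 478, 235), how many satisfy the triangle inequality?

6

(53,220,270): 53+220 > 270 → valid
(195,285,446): 195+285 > 446 → valid
(48,149,176): 48+149 > 176 → valid
(26,99,320): 26+99 ≤ 320 → not valid
(327,399,647): 327+399 > 647 → valid
(395,410,753): 395+410 > 753 → valid
(235,278,478): 235+278 > 478 → valid
6 of the 7 triples form a triangle.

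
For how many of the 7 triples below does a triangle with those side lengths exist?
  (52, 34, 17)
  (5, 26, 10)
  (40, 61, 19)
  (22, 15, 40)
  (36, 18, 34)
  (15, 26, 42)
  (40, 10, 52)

1

(17,34,52): 17+34 ≤ 52 → not valid
(5,10,26): 5+10 ≤ 26 → not valid
(19,40,61): 19+40 ≤ 61 → not valid
(15,22,40): 15+22 ≤ 40 → not valid
(18,34,36): 18+34 > 36 → valid
(15,26,42): 15+26 ≤ 42 → not valid
(10,40,52): 10+40 ≤ 52 → not valid
1 of the 7 triples forms a triangle.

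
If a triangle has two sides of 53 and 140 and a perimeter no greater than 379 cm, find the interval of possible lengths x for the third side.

Triangle inequality alone gives 87 < x < 193.
The perimeter condition gives x ≤ 379 − 53 − 140 = 186.
Intersecting the two: 87 < x ≤ 186.

87 < x ≤ 186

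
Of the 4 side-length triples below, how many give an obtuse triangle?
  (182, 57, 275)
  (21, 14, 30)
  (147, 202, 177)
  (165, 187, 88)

(182,57,275): 57+182 ≤ 275, not a triangle
(21,14,30): 14²+21² = 637 < 900 = 30² → obtuse
(147,202,177): 147²+177² = 52938 > 40804 = 202² → acute
(165,187,88): 88²+165² = 34969 = 187² → right
1 of the 4 is obtuse.

1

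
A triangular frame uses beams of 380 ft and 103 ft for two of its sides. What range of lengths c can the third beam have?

277 < c < 483

By the triangle inequality, c must be less than 380 + 103 = 483 and greater than |380 − 103| = 277.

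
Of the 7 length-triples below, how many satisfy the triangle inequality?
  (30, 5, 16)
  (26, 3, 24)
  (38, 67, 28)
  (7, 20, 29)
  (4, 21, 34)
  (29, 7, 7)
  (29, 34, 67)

(5,16,30): 5+16 ≤ 30 → not valid
(3,24,26): 3+24 > 26 → valid
(28,38,67): 28+38 ≤ 67 → not valid
(7,20,29): 7+20 ≤ 29 → not valid
(4,21,34): 4+21 ≤ 34 → not valid
(7,7,29): 7+7 ≤ 29 → not valid
(29,34,67): 29+34 ≤ 67 → not valid
1 of the 7 triples forms a triangle.

1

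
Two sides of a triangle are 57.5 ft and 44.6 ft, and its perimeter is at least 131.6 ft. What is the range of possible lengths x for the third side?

29.5 ≤ x < 102.1

Triangle inequality alone gives 12.9 < x < 102.1.
The perimeter condition gives x ≥ 131.6 − 57.5 − 44.6 = 29.5.
Intersecting the two: 29.5 ≤ x < 102.1.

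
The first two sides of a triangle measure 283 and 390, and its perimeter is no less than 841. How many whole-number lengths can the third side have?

Triangle inequality: 107 < x < 673. Perimeter ≥ 841 gives x ≥ 841 − 283 − 390 = 168.
So 168 ≤ x < 673; integers 168 through 672: 505 values.

505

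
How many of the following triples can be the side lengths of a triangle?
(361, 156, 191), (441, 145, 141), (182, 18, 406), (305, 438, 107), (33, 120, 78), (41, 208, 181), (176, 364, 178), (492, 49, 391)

(156,191,361): 156+191 ≤ 361 → not valid
(141,145,441): 141+145 ≤ 441 → not valid
(18,182,406): 18+182 ≤ 406 → not valid
(107,305,438): 107+305 ≤ 438 → not valid
(33,78,120): 33+78 ≤ 120 → not valid
(41,181,208): 41+181 > 208 → valid
(176,178,364): 176+178 ≤ 364 → not valid
(49,391,492): 49+391 ≤ 492 → not valid
1 of the 8 triples forms a triangle.

1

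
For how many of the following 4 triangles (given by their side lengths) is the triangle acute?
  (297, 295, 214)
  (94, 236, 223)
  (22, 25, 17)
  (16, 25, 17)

(297,295,214): 214²+295² = 132821 > 88209 = 297² → acute
(94,236,223): 94²+223² = 58565 > 55696 = 236² → acute
(22,25,17): 17²+22² = 773 > 625 = 25² → acute
(16,25,17): 16²+17² = 545 < 625 = 25² → obtuse
3 of the 4 are acute.

3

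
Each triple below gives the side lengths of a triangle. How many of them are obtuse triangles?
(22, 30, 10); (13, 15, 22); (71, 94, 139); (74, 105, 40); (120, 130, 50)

(22,30,10): 10²+22² = 584 < 900 = 30² → obtuse
(13,15,22): 13²+15² = 394 < 484 = 22² → obtuse
(71,94,139): 71²+94² = 13877 < 19321 = 139² → obtuse
(74,105,40): 40²+74² = 7076 < 11025 = 105² → obtuse
(120,130,50): 50²+120² = 16900 = 130² → right
4 of the 5 are obtuse.

4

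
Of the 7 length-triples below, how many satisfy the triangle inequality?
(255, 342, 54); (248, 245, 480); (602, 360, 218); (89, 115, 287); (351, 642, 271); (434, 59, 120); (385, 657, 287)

2

(54,255,342): 54+255 ≤ 342 → not valid
(245,248,480): 245+248 > 480 → valid
(218,360,602): 218+360 ≤ 602 → not valid
(89,115,287): 89+115 ≤ 287 → not valid
(271,351,642): 271+351 ≤ 642 → not valid
(59,120,434): 59+120 ≤ 434 → not valid
(287,385,657): 287+385 > 657 → valid
2 of the 7 triples form a triangle.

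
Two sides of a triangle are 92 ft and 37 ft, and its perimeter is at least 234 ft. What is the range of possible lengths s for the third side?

105 ≤ s < 129

Triangle inequality alone gives 55 < s < 129.
The perimeter condition gives s ≥ 234 − 92 − 37 = 105.
Intersecting the two: 105 ≤ s < 129.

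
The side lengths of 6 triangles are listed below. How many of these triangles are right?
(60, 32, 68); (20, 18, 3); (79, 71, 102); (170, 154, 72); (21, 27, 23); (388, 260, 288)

3

(60,32,68): 32²+60² = 4624 = 68² → right
(20,18,3): 3²+18² = 333 < 400 = 20² → obtuse
(79,71,102): 71²+79² = 11282 > 10404 = 102² → acute
(170,154,72): 72²+154² = 28900 = 170² → right
(21,27,23): 21²+23² = 970 > 729 = 27² → acute
(388,260,288): 260²+288² = 150544 = 388² → right
3 of the 6 are right.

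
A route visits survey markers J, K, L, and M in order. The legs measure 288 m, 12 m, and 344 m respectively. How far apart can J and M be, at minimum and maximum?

The maximum is all hops collinear in one direction: 288 + 12 + 344 = 644.
The longest hop is 344; the others sum to 300. Folding the others back against it leaves at least 344 − 300 = 44.

44 ≤ JM ≤ 644 m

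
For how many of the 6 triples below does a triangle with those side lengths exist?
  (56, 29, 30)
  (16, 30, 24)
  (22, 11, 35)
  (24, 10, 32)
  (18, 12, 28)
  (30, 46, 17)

(29,30,56): 29+30 > 56 → valid
(16,24,30): 16+24 > 30 → valid
(11,22,35): 11+22 ≤ 35 → not valid
(10,24,32): 10+24 > 32 → valid
(12,18,28): 12+18 > 28 → valid
(17,30,46): 17+30 > 46 → valid
5 of the 6 triples form a triangle.

5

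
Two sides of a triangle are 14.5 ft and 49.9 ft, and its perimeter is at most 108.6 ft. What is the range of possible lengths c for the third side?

35.4 < c ≤ 44.2

Triangle inequality alone gives 35.4 < c < 64.4.
The perimeter condition gives c ≤ 108.6 − 14.5 − 49.9 = 44.2.
Intersecting the two: 35.4 < c ≤ 44.2.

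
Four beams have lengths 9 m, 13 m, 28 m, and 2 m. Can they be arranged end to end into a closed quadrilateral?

For a quadrilateral, each side must be shorter than the sum of the others.
Here the longest side is 28, but the remaining 3 sides sum to only 24.

No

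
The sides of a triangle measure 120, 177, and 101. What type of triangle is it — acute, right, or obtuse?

Compare the square of the longest side to the sum of squares of the other two: 101² + 120² = 24601 < 31329 = 177².

obtuse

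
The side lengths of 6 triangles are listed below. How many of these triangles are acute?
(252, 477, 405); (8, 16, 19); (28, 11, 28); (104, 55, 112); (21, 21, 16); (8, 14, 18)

(252,477,405): 252²+405² = 227529 = 477² → right
(8,16,19): 8²+16² = 320 < 361 = 19² → obtuse
(28,11,28): 11²+28² = 905 > 784 = 28² → acute
(104,55,112): 55²+104² = 13841 > 12544 = 112² → acute
(21,21,16): 16²+21² = 697 > 441 = 21² → acute
(8,14,18): 8²+14² = 260 < 324 = 18² → obtuse
3 of the 6 are acute.

3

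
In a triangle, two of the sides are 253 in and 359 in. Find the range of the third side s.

By the triangle inequality, s must be less than 253 + 359 = 612 and greater than |253 − 359| = 106.

106 < s < 612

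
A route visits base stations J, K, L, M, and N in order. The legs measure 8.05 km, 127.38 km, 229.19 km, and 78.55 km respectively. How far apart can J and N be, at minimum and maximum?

15.21 ≤ JN ≤ 443.17 km

The maximum is all hops collinear in one direction: 8.05 + 127.38 + 229.19 + 78.55 = 443.17.
The longest hop is 229.19; the others sum to 213.98. Folding the others back against it leaves at least 229.19 − 213.98 = 15.21.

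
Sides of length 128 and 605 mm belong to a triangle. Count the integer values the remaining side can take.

The third side lies in the open interval (477, 733).
Integers from 478 to 732 inclusive: 732 − 478 + 1 = 255.

255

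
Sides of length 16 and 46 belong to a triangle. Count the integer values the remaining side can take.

The third side lies in the open interval (30, 62).
Integers from 31 to 61 inclusive: 61 − 31 + 1 = 31.

31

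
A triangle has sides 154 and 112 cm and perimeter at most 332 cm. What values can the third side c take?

42 < c ≤ 66 cm

Triangle inequality alone gives 42 < c < 266.
The perimeter condition gives c ≤ 332 − 154 − 112 = 66.
Intersecting the two: 42 < c ≤ 66.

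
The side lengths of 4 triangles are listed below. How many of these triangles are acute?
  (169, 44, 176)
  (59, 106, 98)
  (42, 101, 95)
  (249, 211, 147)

(169,44,176): 44²+169² = 30497 < 30976 = 176² → obtuse
(59,106,98): 59²+98² = 13085 > 11236 = 106² → acute
(42,101,95): 42²+95² = 10789 > 10201 = 101² → acute
(249,211,147): 147²+211² = 66130 > 62001 = 249² → acute
3 of the 4 are acute.

3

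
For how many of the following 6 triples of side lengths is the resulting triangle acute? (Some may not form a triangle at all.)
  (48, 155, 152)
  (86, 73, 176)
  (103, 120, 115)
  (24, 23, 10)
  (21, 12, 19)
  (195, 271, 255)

(48,155,152): 48²+152² = 25408 > 24025 = 155² → acute
(86,73,176): 73+86 ≤ 176, not a triangle
(103,120,115): 103²+115² = 23834 > 14400 = 120² → acute
(24,23,10): 10²+23² = 629 > 576 = 24² → acute
(21,12,19): 12²+19² = 505 > 441 = 21² → acute
(195,271,255): 195²+255² = 103050 > 73441 = 271² → acute
5 of the 6 are acute.

5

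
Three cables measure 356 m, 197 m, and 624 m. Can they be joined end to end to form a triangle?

The longest side is 624, but the other two sum to only 553.
553 < 624, so the triangle inequality fails.

No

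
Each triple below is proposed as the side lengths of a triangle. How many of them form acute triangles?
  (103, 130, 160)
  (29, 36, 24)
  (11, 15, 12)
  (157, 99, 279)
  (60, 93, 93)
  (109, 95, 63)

5

(103,130,160): 103²+130² = 27509 > 25600 = 160² → acute
(29,36,24): 24²+29² = 1417 > 1296 = 36² → acute
(11,15,12): 11²+12² = 265 > 225 = 15² → acute
(157,99,279): 99+157 ≤ 279, not a triangle
(60,93,93): 60²+93² = 12249 > 8649 = 93² → acute
(109,95,63): 63²+95² = 12994 > 11881 = 109² → acute
5 of the 6 are acute.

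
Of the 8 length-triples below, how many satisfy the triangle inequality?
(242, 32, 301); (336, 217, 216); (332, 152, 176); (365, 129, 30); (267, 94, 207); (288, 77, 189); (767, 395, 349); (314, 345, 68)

3

(32,242,301): 32+242 ≤ 301 → not valid
(216,217,336): 216+217 > 336 → valid
(152,176,332): 152+176 ≤ 332 → not valid
(30,129,365): 30+129 ≤ 365 → not valid
(94,207,267): 94+207 > 267 → valid
(77,189,288): 77+189 ≤ 288 → not valid
(349,395,767): 349+395 ≤ 767 → not valid
(68,314,345): 68+314 > 345 → valid
3 of the 8 triples form a triangle.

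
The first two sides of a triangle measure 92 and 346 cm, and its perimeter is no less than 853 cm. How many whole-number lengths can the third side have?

23

Triangle inequality: 254 < x < 438. Perimeter ≥ 853 gives x ≥ 853 − 92 − 346 = 415.
So 415 ≤ x < 438; integers 415 through 437: 23 values.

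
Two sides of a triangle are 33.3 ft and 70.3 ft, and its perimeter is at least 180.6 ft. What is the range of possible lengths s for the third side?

Triangle inequality alone gives 37.0 < s < 103.6.
The perimeter condition gives s ≥ 180.6 − 33.3 − 70.3 = 77.0.
Intersecting the two: 77.0 ≤ s < 103.6.

77.0 ≤ s < 103.6 ft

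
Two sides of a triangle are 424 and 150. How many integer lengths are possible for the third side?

299

The third side lies in the open interval (274, 574).
Integers from 275 to 573 inclusive: 573 − 275 + 1 = 299.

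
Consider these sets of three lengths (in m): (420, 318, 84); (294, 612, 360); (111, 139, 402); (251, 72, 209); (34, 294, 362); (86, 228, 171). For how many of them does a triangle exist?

(84,318,420): 84+318 ≤ 420 → not valid
(294,360,612): 294+360 > 612 → valid
(111,139,402): 111+139 ≤ 402 → not valid
(72,209,251): 72+209 > 251 → valid
(34,294,362): 34+294 ≤ 362 → not valid
(86,171,228): 86+171 > 228 → valid
3 of the 6 triples form a triangle.

3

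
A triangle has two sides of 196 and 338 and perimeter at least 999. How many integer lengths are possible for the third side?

69

Triangle inequality: 142 < x < 534. Perimeter ≥ 999 gives x ≥ 999 − 196 − 338 = 465.
So 465 ≤ x < 534; integers 465 through 533: 69 values.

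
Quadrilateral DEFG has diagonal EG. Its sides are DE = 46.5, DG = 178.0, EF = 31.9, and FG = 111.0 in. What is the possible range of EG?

From triangle DEG: |46.5 − 178.0| < EG < 46.5 + 178.0, i.e. 131.5 < EG < 224.5.
From triangle FEG: 79.1 < EG < 142.9.
Both must hold, so EG lies in the intersection.

131.5 < EG < 142.9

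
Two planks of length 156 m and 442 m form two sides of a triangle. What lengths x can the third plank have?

By the triangle inequality, x must be less than 156 + 442 = 598 and greater than |156 − 442| = 286.

286 < x < 598 (m)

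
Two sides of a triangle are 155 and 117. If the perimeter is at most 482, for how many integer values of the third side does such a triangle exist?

172

Triangle inequality: 38 < x < 272. Perimeter ≤ 482 gives x ≤ 482 − 155 − 117 = 210.
So 38 < x ≤ 210; integers 39 through 210: 172 values.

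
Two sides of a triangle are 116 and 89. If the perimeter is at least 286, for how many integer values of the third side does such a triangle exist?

Triangle inequality: 27 < x < 205. Perimeter ≥ 286 gives x ≥ 286 − 116 − 89 = 81.
So 81 ≤ x < 205; integers 81 through 204: 124 values.

124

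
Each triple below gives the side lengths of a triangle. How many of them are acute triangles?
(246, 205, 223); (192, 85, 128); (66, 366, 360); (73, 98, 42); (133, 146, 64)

(246,205,223): 205²+223² = 91754 > 60516 = 246² → acute
(192,85,128): 85²+128² = 23609 < 36864 = 192² → obtuse
(66,366,360): 66²+360² = 133956 = 366² → right
(73,98,42): 42²+73² = 7093 < 9604 = 98² → obtuse
(133,146,64): 64²+133² = 21785 > 21316 = 146² → acute
2 of the 5 are acute.

2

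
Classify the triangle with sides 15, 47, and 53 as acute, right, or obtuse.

obtuse

Compare the square of the longest side to the sum of squares of the other two: 15² + 47² = 2434 < 2809 = 53².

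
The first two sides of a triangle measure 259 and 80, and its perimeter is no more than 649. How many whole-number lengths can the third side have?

Triangle inequality: 179 < x < 339. Perimeter ≤ 649 gives x ≤ 649 − 259 − 80 = 310.
So 179 < x ≤ 310; integers 180 through 310: 131 values.

131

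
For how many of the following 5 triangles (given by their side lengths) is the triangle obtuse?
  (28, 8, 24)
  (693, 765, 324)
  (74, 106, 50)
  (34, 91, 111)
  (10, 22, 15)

(28,8,24): 8²+24² = 640 < 784 = 28² → obtuse
(693,765,324): 324²+693² = 585225 = 765² → right
(74,106,50): 50²+74² = 7976 < 11236 = 106² → obtuse
(34,91,111): 34²+91² = 9437 < 12321 = 111² → obtuse
(10,22,15): 10²+15² = 325 < 484 = 22² → obtuse
4 of the 5 are obtuse.

4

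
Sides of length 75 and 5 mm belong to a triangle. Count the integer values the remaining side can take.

The third side lies in the open interval (70, 80).
Integers from 71 to 79 inclusive: 79 − 71 + 1 = 9.

9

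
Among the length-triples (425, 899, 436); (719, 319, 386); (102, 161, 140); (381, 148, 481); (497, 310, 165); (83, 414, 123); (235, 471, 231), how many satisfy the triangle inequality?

2

(425,436,899): 425+436 ≤ 899 → not valid
(319,386,719): 319+386 ≤ 719 → not valid
(102,140,161): 102+140 > 161 → valid
(148,381,481): 148+381 > 481 → valid
(165,310,497): 165+310 ≤ 497 → not valid
(83,123,414): 83+123 ≤ 414 → not valid
(231,235,471): 231+235 ≤ 471 → not valid
2 of the 7 triples form a triangle.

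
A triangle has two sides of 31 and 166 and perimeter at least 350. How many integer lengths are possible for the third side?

44

Triangle inequality: 135 < x < 197. Perimeter ≥ 350 gives x ≥ 350 − 31 − 166 = 153.
So 153 ≤ x < 197; integers 153 through 196: 44 values.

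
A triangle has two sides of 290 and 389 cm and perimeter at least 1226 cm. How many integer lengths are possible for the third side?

132

Triangle inequality: 99 < x < 679. Perimeter ≥ 1226 gives x ≥ 1226 − 290 − 389 = 547.
So 547 ≤ x < 679; integers 547 through 678: 132 values.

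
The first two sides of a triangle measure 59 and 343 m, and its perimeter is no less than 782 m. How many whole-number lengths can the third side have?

Triangle inequality: 284 < x < 402. Perimeter ≥ 782 gives x ≥ 782 − 59 − 343 = 380.
So 380 ≤ x < 402; integers 380 through 401: 22 values.

22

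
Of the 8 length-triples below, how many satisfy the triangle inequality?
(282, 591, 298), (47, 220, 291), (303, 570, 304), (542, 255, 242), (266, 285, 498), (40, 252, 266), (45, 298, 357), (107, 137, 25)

3

(282,298,591): 282+298 ≤ 591 → not valid
(47,220,291): 47+220 ≤ 291 → not valid
(303,304,570): 303+304 > 570 → valid
(242,255,542): 242+255 ≤ 542 → not valid
(266,285,498): 266+285 > 498 → valid
(40,252,266): 40+252 > 266 → valid
(45,298,357): 45+298 ≤ 357 → not valid
(25,107,137): 25+107 ≤ 137 → not valid
3 of the 8 triples form a triangle.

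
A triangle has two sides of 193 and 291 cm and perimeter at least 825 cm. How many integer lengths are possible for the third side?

Triangle inequality: 98 < x < 484. Perimeter ≥ 825 gives x ≥ 825 − 193 − 291 = 341.
So 341 ≤ x < 484; integers 341 through 483: 143 values.

143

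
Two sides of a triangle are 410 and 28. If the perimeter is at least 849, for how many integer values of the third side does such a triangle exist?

27

Triangle inequality: 382 < x < 438. Perimeter ≥ 849 gives x ≥ 849 − 410 − 28 = 411.
So 411 ≤ x < 438; integers 411 through 437: 27 values.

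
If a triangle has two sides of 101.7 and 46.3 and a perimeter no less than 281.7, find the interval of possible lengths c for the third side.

133.7 ≤ c < 148.0

Triangle inequality alone gives 55.4 < c < 148.0.
The perimeter condition gives c ≥ 281.7 − 101.7 − 46.3 = 133.7.
Intersecting the two: 133.7 ≤ c < 148.0.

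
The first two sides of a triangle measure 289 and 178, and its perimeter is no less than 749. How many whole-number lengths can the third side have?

Triangle inequality: 111 < x < 467. Perimeter ≥ 749 gives x ≥ 749 − 289 − 178 = 282.
So 282 ≤ x < 467; integers 282 through 466: 185 values.

185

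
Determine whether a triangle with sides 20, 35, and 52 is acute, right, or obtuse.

obtuse

Compare the square of the longest side to the sum of squares of the other two: 20² + 35² = 1625 < 2704 = 52².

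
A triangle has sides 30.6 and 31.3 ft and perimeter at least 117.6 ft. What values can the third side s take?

Triangle inequality alone gives 0.7 < s < 61.9.
The perimeter condition gives s ≥ 117.6 − 30.6 − 31.3 = 55.7.
Intersecting the two: 55.7 ≤ s < 61.9.

55.7 ≤ s < 61.9 ft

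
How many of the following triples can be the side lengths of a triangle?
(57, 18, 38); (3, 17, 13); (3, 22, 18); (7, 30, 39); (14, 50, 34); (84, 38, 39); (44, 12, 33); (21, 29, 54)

(18,38,57): 18+38 ≤ 57 → not valid
(3,13,17): 3+13 ≤ 17 → not valid
(3,18,22): 3+18 ≤ 22 → not valid
(7,30,39): 7+30 ≤ 39 → not valid
(14,34,50): 14+34 ≤ 50 → not valid
(38,39,84): 38+39 ≤ 84 → not valid
(12,33,44): 12+33 > 44 → valid
(21,29,54): 21+29 ≤ 54 → not valid
1 of the 8 triples forms a triangle.

1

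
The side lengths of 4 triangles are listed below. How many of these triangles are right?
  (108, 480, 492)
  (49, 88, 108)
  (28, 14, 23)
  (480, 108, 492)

(108,480,492): 108²+480² = 242064 = 492² → right
(49,88,108): 49²+88² = 10145 < 11664 = 108² → obtuse
(28,14,23): 14²+23² = 725 < 784 = 28² → obtuse
(480,108,492): 108²+480² = 242064 = 492² → right
2 of the 4 are right.

2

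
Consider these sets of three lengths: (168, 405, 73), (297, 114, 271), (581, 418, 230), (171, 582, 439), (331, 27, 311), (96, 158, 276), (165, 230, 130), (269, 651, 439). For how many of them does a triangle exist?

(73,168,405): 73+168 ≤ 405 → not valid
(114,271,297): 114+271 > 297 → valid
(230,418,581): 230+418 > 581 → valid
(171,439,582): 171+439 > 582 → valid
(27,311,331): 27+311 > 331 → valid
(96,158,276): 96+158 ≤ 276 → not valid
(130,165,230): 130+165 > 230 → valid
(269,439,651): 269+439 > 651 → valid
6 of the 8 triples form a triangle.

6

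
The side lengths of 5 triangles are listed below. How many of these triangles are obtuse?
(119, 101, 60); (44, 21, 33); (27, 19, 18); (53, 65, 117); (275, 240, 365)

(119,101,60): 60²+101² = 13801 < 14161 = 119² → obtuse
(44,21,33): 21²+33² = 1530 < 1936 = 44² → obtuse
(27,19,18): 18²+19² = 685 < 729 = 27² → obtuse
(53,65,117): 53²+65² = 7034 < 13689 = 117² → obtuse
(275,240,365): 240²+275² = 133225 = 365² → right
4 of the 5 are obtuse.

4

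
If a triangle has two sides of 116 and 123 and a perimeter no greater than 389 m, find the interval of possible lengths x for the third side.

Triangle inequality alone gives 7 < x < 239.
The perimeter condition gives x ≤ 389 − 116 − 123 = 150.
Intersecting the two: 7 < x ≤ 150.

7 < x ≤ 150 m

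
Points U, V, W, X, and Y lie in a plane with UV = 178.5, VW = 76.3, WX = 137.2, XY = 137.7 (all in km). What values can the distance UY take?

0 ≤ UY ≤ 529.7 km

The maximum is all hops collinear in one direction: 178.5 + 76.3 + 137.2 + 137.7 = 529.7.
The longest hop is 178.5; the others sum to 351.2. Since 178.5 ≤ 351.2, the path can fold back on itself completely, so the minimum distance is 0.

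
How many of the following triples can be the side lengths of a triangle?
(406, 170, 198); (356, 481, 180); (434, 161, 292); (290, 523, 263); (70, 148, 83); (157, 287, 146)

5

(170,198,406): 170+198 ≤ 406 → not valid
(180,356,481): 180+356 > 481 → valid
(161,292,434): 161+292 > 434 → valid
(263,290,523): 263+290 > 523 → valid
(70,83,148): 70+83 > 148 → valid
(146,157,287): 146+157 > 287 → valid
5 of the 6 triples form a triangle.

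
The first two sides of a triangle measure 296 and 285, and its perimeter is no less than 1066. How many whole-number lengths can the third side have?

Triangle inequality: 11 < x < 581. Perimeter ≥ 1066 gives x ≥ 1066 − 296 − 285 = 485.
So 485 ≤ x < 581; integers 485 through 580: 96 values.

96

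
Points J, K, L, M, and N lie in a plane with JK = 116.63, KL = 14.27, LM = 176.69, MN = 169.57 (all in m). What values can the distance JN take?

0 ≤ JN ≤ 477.16 m

The maximum is all hops collinear in one direction: 116.63 + 14.27 + 176.69 + 169.57 = 477.16.
The longest hop is 176.69; the others sum to 300.47. Since 176.69 ≤ 300.47, the path can fold back on itself completely, so the minimum distance is 0.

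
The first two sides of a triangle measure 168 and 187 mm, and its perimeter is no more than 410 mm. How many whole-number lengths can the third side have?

Triangle inequality: 19 < x < 355. Perimeter ≤ 410 gives x ≤ 410 − 168 − 187 = 55.
So 19 < x ≤ 55; integers 20 through 55: 36 values.

36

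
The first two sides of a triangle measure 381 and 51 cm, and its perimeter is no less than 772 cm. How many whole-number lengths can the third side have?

92

Triangle inequality: 330 < x < 432. Perimeter ≥ 772 gives x ≥ 772 − 381 − 51 = 340.
So 340 ≤ x < 432; integers 340 through 431: 92 values.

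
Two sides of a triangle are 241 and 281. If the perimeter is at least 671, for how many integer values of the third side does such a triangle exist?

373

Triangle inequality: 40 < x < 522. Perimeter ≥ 671 gives x ≥ 671 − 241 − 281 = 149.
So 149 ≤ x < 522; integers 149 through 521: 373 values.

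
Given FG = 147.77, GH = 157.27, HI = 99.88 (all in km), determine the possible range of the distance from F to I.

The maximum is all hops collinear in one direction: 147.77 + 157.27 + 99.88 = 404.92.
The longest hop is 157.27; the others sum to 247.65. Since 157.27 ≤ 247.65, the path can fold back on itself completely, so the minimum distance is 0.

0 ≤ FI ≤ 404.92 km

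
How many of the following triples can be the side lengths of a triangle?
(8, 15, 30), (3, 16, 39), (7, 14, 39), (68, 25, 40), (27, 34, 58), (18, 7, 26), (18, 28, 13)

(8,15,30): 8+15 ≤ 30 → not valid
(3,16,39): 3+16 ≤ 39 → not valid
(7,14,39): 7+14 ≤ 39 → not valid
(25,40,68): 25+40 ≤ 68 → not valid
(27,34,58): 27+34 > 58 → valid
(7,18,26): 7+18 ≤ 26 → not valid
(13,18,28): 13+18 > 28 → valid
2 of the 7 triples form a triangle.

2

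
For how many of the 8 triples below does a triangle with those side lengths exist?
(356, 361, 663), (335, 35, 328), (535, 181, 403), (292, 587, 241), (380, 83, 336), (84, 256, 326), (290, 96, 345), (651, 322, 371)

(356,361,663): 356+361 > 663 → valid
(35,328,335): 35+328 > 335 → valid
(181,403,535): 181+403 > 535 → valid
(241,292,587): 241+292 ≤ 587 → not valid
(83,336,380): 83+336 > 380 → valid
(84,256,326): 84+256 > 326 → valid
(96,290,345): 96+290 > 345 → valid
(322,371,651): 322+371 > 651 → valid
7 of the 8 triples form a triangle.

7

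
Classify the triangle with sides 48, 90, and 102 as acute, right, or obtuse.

Compare the square of the longest side to the sum of squares of the other two: 48² + 90² = 10404 = 102².

right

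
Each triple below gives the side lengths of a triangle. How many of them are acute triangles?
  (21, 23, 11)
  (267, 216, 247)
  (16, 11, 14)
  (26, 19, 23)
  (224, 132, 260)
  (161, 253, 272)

5

(21,23,11): 11²+21² = 562 > 529 = 23² → acute
(267,216,247): 216²+247² = 107665 > 71289 = 267² → acute
(16,11,14): 11²+14² = 317 > 256 = 16² → acute
(26,19,23): 19²+23² = 890 > 676 = 26² → acute
(224,132,260): 132²+224² = 67600 = 260² → right
(161,253,272): 161²+253² = 89930 > 73984 = 272² → acute
5 of the 6 are acute.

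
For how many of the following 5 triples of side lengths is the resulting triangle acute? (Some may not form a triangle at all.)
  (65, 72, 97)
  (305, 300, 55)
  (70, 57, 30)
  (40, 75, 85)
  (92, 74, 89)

(65,72,97): 65²+72² = 9409 = 97² → right
(305,300,55): 55²+300² = 93025 = 305² → right
(70,57,30): 30²+57² = 4149 < 4900 = 70² → obtuse
(40,75,85): 40²+75² = 7225 = 85² → right
(92,74,89): 74²+89² = 13397 > 8464 = 92² → acute
1 of the 5 is acute.

1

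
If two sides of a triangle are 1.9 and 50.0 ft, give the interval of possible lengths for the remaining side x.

By the triangle inequality, x must be less than 1.9 + 50.0 = 51.9 and greater than |1.9 − 50.0| = 48.1.

48.1 < x < 51.9 (ft)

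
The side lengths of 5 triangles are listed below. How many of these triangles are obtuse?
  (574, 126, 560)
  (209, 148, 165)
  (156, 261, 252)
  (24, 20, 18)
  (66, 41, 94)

1

(574,126,560): 126²+560² = 329476 = 574² → right
(209,148,165): 148²+165² = 49129 > 43681 = 209² → acute
(156,261,252): 156²+252² = 87840 > 68121 = 261² → acute
(24,20,18): 18²+20² = 724 > 576 = 24² → acute
(66,41,94): 41²+66² = 6037 < 8836 = 94² → obtuse
1 of the 5 is obtuse.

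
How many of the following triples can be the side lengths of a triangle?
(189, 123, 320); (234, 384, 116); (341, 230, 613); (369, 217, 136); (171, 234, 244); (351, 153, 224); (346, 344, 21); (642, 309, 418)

(123,189,320): 123+189 ≤ 320 → not valid
(116,234,384): 116+234 ≤ 384 → not valid
(230,341,613): 230+341 ≤ 613 → not valid
(136,217,369): 136+217 ≤ 369 → not valid
(171,234,244): 171+234 > 244 → valid
(153,224,351): 153+224 > 351 → valid
(21,344,346): 21+344 > 346 → valid
(309,418,642): 309+418 > 642 → valid
4 of the 8 triples form a triangle.

4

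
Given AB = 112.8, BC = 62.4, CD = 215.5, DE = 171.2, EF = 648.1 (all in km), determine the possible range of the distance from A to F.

The maximum is all hops collinear in one direction: 112.8 + 62.4 + 215.5 + 171.2 + 648.1 = 1210.0.
The longest hop is 648.1; the others sum to 561.9. Folding the others back against it leaves at least 648.1 − 561.9 = 86.2.

86.2 ≤ AF ≤ 1210.0 km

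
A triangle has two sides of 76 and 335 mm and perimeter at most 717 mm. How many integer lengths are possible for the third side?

47

Triangle inequality: 259 < x < 411. Perimeter ≤ 717 gives x ≤ 717 − 76 − 335 = 306.
So 259 < x ≤ 306; integers 260 through 306: 47 values.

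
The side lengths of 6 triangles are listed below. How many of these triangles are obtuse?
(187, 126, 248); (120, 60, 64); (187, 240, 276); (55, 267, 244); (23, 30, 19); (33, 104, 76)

5

(187,126,248): 126²+187² = 50845 < 61504 = 248² → obtuse
(120,60,64): 60²+64² = 7696 < 14400 = 120² → obtuse
(187,240,276): 187²+240² = 92569 > 76176 = 276² → acute
(55,267,244): 55²+244² = 62561 < 71289 = 267² → obtuse
(23,30,19): 19²+23² = 890 < 900 = 30² → obtuse
(33,104,76): 33²+76² = 6865 < 10816 = 104² → obtuse
5 of the 6 are obtuse.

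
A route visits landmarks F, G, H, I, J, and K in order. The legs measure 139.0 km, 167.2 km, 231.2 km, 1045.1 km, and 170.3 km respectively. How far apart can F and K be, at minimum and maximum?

337.4 ≤ FK ≤ 1752.8 km

The maximum is all hops collinear in one direction: 139.0 + 167.2 + 231.2 + 1045.1 + 170.3 = 1752.8.
The longest hop is 1045.1; the others sum to 707.7. Folding the others back against it leaves at least 1045.1 − 707.7 = 337.4.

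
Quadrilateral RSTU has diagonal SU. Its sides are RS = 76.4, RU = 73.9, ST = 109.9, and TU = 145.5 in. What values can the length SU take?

From triangle RSU: |76.4 − 73.9| < SU < 76.4 + 73.9, i.e. 2.5 < SU < 150.3.
From triangle TSU: 35.6 < SU < 255.4.
Both must hold, so SU lies in the intersection.

35.6 < SU < 150.3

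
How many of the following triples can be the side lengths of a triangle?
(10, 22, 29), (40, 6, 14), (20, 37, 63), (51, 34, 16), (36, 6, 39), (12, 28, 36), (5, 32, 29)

4

(10,22,29): 10+22 > 29 → valid
(6,14,40): 6+14 ≤ 40 → not valid
(20,37,63): 20+37 ≤ 63 → not valid
(16,34,51): 16+34 ≤ 51 → not valid
(6,36,39): 6+36 > 39 → valid
(12,28,36): 12+28 > 36 → valid
(5,29,32): 5+29 > 32 → valid
4 of the 7 triples form a triangle.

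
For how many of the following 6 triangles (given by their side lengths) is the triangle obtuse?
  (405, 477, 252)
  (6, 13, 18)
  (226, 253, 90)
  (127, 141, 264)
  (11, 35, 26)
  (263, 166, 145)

(405,477,252): 252²+405² = 227529 = 477² → right
(6,13,18): 6²+13² = 205 < 324 = 18² → obtuse
(226,253,90): 90²+226² = 59176 < 64009 = 253² → obtuse
(127,141,264): 127²+141² = 36010 < 69696 = 264² → obtuse
(11,35,26): 11²+26² = 797 < 1225 = 35² → obtuse
(263,166,145): 145²+166² = 48581 < 69169 = 263² → obtuse
5 of the 6 are obtuse.

5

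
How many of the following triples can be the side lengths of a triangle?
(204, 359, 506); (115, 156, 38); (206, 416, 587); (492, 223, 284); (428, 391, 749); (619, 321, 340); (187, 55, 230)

6

(204,359,506): 204+359 > 506 → valid
(38,115,156): 38+115 ≤ 156 → not valid
(206,416,587): 206+416 > 587 → valid
(223,284,492): 223+284 > 492 → valid
(391,428,749): 391+428 > 749 → valid
(321,340,619): 321+340 > 619 → valid
(55,187,230): 55+187 > 230 → valid
6 of the 7 triples form a triangle.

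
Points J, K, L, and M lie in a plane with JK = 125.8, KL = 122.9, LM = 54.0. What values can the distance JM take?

The maximum is all hops collinear in one direction: 125.8 + 122.9 + 54.0 = 302.7.
The longest hop is 125.8; the others sum to 176.9. Since 125.8 ≤ 176.9, the path can fold back on itself completely, so the minimum distance is 0.

0 ≤ JM ≤ 302.7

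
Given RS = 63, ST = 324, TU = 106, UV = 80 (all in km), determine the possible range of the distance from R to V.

75 ≤ RV ≤ 573 km

The maximum is all hops collinear in one direction: 63 + 324 + 106 + 80 = 573.
The longest hop is 324; the others sum to 249. Folding the others back against it leaves at least 324 − 249 = 75.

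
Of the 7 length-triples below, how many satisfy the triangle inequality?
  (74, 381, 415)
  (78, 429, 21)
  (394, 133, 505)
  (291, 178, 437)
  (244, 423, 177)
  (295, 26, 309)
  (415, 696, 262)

(74,381,415): 74+381 > 415 → valid
(21,78,429): 21+78 ≤ 429 → not valid
(133,394,505): 133+394 > 505 → valid
(178,291,437): 178+291 > 437 → valid
(177,244,423): 177+244 ≤ 423 → not valid
(26,295,309): 26+295 > 309 → valid
(262,415,696): 262+415 ≤ 696 → not valid
4 of the 7 triples form a triangle.

4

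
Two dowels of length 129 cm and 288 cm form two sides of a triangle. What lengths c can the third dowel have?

159 < c < 417 (cm)

By the triangle inequality, c must be less than 129 + 288 = 417 and greater than |129 − 288| = 159.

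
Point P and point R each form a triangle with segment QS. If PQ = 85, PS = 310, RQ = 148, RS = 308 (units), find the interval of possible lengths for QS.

225 < QS < 395

From triangle PQS: |85 − 310| < QS < 85 + 310, i.e. 225 < QS < 395.
From triangle RQS: 160 < QS < 456.
Both must hold, so QS lies in the intersection.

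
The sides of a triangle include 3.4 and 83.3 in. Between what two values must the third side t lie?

By the triangle inequality, t must be less than 3.4 + 83.3 = 86.7 and greater than |3.4 − 83.3| = 79.9.

79.9 < t < 86.7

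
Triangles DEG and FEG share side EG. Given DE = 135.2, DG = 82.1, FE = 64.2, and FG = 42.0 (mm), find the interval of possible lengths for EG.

53.1 < EG < 106.2

From triangle DEG: |135.2 − 82.1| < EG < 135.2 + 82.1, i.e. 53.1 < EG < 217.3.
From triangle FEG: 22.2 < EG < 106.2.
Both must hold, so EG lies in the intersection.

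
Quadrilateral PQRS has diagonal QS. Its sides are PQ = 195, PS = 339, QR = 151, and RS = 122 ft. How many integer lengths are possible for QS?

128

From triangle PQS: 144 < QS < 534.
From triangle RQS: 29 < QS < 273.
Intersection: 144 < QS < 273, so integers 145 through 272: 128 values.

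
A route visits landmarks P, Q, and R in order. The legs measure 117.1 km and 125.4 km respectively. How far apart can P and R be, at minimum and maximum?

8.3 ≤ PR ≤ 242.5 km

By the triangle inequality, |117.1 − 125.4| ≤ PR ≤ 117.1 + 125.4.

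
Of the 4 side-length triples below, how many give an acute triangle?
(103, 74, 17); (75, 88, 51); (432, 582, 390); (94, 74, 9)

(103,74,17): 17+74 ≤ 103, not a triangle
(75,88,51): 51²+75² = 8226 > 7744 = 88² → acute
(432,582,390): 390²+432² = 338724 = 582² → right
(94,74,9): 9+74 ≤ 94, not a triangle
1 of the 4 is acute.

1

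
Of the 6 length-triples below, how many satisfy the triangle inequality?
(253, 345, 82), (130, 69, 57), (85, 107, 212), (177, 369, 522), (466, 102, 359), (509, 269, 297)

2

(82,253,345): 82+253 ≤ 345 → not valid
(57,69,130): 57+69 ≤ 130 → not valid
(85,107,212): 85+107 ≤ 212 → not valid
(177,369,522): 177+369 > 522 → valid
(102,359,466): 102+359 ≤ 466 → not valid
(269,297,509): 269+297 > 509 → valid
2 of the 6 triples form a triangle.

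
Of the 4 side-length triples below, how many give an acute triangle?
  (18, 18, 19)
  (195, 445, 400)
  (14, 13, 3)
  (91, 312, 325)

(18,18,19): 18²+18² = 648 > 361 = 19² → acute
(195,445,400): 195²+400² = 198025 = 445² → right
(14,13,3): 3²+13² = 178 < 196 = 14² → obtuse
(91,312,325): 91²+312² = 105625 = 325² → right
1 of the 4 is acute.

1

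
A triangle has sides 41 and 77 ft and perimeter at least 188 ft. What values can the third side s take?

70 ≤ s < 118

Triangle inequality alone gives 36 < s < 118.
The perimeter condition gives s ≥ 188 − 41 − 77 = 70.
Intersecting the two: 70 ≤ s < 118.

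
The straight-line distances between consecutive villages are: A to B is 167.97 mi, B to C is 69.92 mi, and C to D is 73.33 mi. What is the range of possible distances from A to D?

24.72 ≤ AD ≤ 311.22 mi

The maximum is all hops collinear in one direction: 167.97 + 69.92 + 73.33 = 311.22.
The longest hop is 167.97; the others sum to 143.25. Folding the others back against it leaves at least 167.97 − 143.25 = 24.72.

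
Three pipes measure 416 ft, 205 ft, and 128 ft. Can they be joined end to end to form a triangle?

The longest side is 416, but the other two sum to only 333.
333 < 416, so the triangle inequality fails.

No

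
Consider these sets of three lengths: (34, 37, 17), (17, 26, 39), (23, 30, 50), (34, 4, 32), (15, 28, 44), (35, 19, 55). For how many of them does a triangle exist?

(17,34,37): 17+34 > 37 → valid
(17,26,39): 17+26 > 39 → valid
(23,30,50): 23+30 > 50 → valid
(4,32,34): 4+32 > 34 → valid
(15,28,44): 15+28 ≤ 44 → not valid
(19,35,55): 19+35 ≤ 55 → not valid
4 of the 6 triples form a triangle.

4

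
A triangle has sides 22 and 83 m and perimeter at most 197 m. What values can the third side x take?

Triangle inequality alone gives 61 < x < 105.
The perimeter condition gives x ≤ 197 − 22 − 83 = 92.
Intersecting the two: 61 < x ≤ 92.

61 < x ≤ 92 m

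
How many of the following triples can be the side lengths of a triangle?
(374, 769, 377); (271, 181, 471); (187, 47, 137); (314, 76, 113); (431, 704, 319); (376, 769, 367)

(374,377,769): 374+377 ≤ 769 → not valid
(181,271,471): 181+271 ≤ 471 → not valid
(47,137,187): 47+137 ≤ 187 → not valid
(76,113,314): 76+113 ≤ 314 → not valid
(319,431,704): 319+431 > 704 → valid
(367,376,769): 367+376 ≤ 769 → not valid
1 of the 6 triples forms a triangle.

1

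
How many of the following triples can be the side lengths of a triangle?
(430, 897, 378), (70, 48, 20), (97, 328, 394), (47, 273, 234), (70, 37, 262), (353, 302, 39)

2

(378,430,897): 378+430 ≤ 897 → not valid
(20,48,70): 20+48 ≤ 70 → not valid
(97,328,394): 97+328 > 394 → valid
(47,234,273): 47+234 > 273 → valid
(37,70,262): 37+70 ≤ 262 → not valid
(39,302,353): 39+302 ≤ 353 → not valid
2 of the 6 triples form a triangle.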